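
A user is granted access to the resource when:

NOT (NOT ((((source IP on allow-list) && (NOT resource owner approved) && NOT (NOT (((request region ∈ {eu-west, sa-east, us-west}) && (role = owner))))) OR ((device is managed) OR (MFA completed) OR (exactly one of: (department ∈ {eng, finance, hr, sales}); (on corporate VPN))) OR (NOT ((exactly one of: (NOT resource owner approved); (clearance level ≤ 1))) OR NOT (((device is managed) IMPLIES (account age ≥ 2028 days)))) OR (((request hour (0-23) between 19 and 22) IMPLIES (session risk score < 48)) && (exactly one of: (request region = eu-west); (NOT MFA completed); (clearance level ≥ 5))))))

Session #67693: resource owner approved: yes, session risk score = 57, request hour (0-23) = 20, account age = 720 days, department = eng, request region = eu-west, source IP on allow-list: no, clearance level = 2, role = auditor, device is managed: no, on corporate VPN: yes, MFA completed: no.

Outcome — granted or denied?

Granted

Atomic conditions:
  source IP on allow-list: no → false
  NOT resource owner approved: yes → false
  request region ∈ {eu-west, sa-east, us-west}: eu-west is in the set → true
  role = owner: auditor == owner is false
  device is managed: no → false
  MFA completed: no → false
  department ∈ {eng, finance, hr, sales}: eng is in the set → true
  on corporate VPN: yes → true
  clearance level ≤ 1: 2 ≤ 1 is false
  account age ≥ 2028 days: 720 ≥ 2028 is false
  request hour (0-23) between 19 and 22: 20 in [19, 22] is true
  session risk score < 48: 57 < 48 is false
  request region = eu-west: eu-west == eu-west is true
  NOT MFA completed: no → true
  clearance level ≥ 5: 2 ≥ 5 is false
Combine:
[1.1.1.3.1.1] true AND false = false
[1.1.1.3.1] NOT false = true
[1.1.1.3] NOT true = false
[1.1.1] false AND false AND false = false
[1.1.2.3] exactly-one(true, true) = false
[1.1.2] false OR false OR false = false
[1.1.3.1.1] exactly-one(false, false) = false
[1.1.3.1] NOT false = true
[1.1.3.2.1] false → false (antecedent false ⇒ implication holds) = true
[1.1.3.2] NOT true = false
[1.1.3] true OR false = true
[1.1.4.1] true → false = false
[1.1.4.2] exactly-one(true, true, false) = false
[1.1.4] false AND false = false
[1.1] false OR false OR true OR false = true
[1] NOT true = false
[root] NOT false = true
Overall: true → granted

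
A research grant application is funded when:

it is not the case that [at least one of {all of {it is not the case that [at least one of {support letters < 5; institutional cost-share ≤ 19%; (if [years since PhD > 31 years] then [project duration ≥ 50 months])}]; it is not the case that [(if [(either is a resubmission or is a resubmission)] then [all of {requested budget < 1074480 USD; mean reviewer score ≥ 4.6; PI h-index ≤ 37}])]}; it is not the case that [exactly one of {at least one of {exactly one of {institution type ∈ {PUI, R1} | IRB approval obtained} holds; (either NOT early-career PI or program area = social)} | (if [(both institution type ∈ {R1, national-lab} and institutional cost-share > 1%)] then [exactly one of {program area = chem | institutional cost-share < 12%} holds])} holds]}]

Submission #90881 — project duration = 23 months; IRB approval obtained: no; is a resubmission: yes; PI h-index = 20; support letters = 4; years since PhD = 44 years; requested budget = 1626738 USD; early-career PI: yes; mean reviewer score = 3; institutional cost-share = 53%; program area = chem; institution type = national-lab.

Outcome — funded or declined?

Funded

Atomic conditions:
  support letters < 5: 4 < 5 is true
  institutional cost-share ≤ 19%: 53 ≤ 19 is false
  years since PhD > 31 years: 44 > 31 is true
  project duration ≥ 50 months: 23 ≥ 50 is false
  is a resubmission: yes → true
  requested budget < 1074480 USD: 1626738 < 1074480 is false
  mean reviewer score ≥ 4.6: 3 ≥ 4.6 is false
  PI h-index ≤ 37: 20 ≤ 37 is true
  institution type ∈ {PUI, R1}: national-lab is not in the set → false
  IRB approval obtained: no → false
  NOT early-career PI: yes → false
  program area = social: chem == social is false
  institution type ∈ {R1, national-lab}: national-lab is in the set → true
  institutional cost-share > 1%: 53 > 1 is true
  program area = chem: chem == chem is true
  institutional cost-share < 12%: 53 < 12 is false
Combine:
[1.1.1.1.3] true → false = false
[1.1.1.1] true OR false OR false = true
[1.1.1] NOT true = false
[1.1.2.1.1] true OR true = true
[1.1.2.1.2] false AND false AND true = false
[1.1.2.1] true → false = false
[1.1.2] NOT false = true
[1.1] false AND true = false
[1.2.1.1.1] exactly-one(false, false) = false
[1.2.1.1.2] false OR false = false
[1.2.1.1] false OR false = false
[1.2.1.2.1] true AND true = true
[1.2.1.2.2] exactly-one(true, false) = true
[1.2.1.2] true → true = true
[1.2.1] exactly-one(false, true) = true
[1.2] NOT true = false
[1] false OR false = false
[root] NOT false = true
Overall: true → funded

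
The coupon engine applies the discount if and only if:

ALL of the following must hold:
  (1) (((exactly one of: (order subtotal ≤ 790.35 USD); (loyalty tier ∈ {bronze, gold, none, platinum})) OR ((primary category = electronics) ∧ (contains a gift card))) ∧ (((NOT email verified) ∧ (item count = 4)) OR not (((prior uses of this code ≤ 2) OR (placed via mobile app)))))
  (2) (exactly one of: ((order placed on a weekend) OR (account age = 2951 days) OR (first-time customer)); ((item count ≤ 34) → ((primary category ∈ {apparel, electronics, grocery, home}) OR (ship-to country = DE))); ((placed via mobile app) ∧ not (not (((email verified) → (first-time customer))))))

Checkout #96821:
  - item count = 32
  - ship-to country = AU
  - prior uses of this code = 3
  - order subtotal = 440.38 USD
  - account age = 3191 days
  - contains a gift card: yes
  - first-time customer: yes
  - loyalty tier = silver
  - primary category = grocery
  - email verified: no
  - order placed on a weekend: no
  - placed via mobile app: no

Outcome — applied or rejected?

Rejected

Atomic conditions:
  order subtotal ≤ 790.35 USD: 440.38 ≤ 790.35 is true
  loyalty tier ∈ {bronze, gold, none, platinum}: silver is not in the set → false
  primary category = electronics: grocery == electronics is false
  contains a gift card: yes → true
  NOT email verified: no → true
  item count = 4: 32 == 4 is false
  prior uses of this code ≤ 2: 3 ≤ 2 is false
  placed via mobile app: no → false
  order placed on a weekend: no → false
  account age = 2951 days: 3191 == 2951 is false
  first-time customer: yes → true
  item count ≤ 34: 32 ≤ 34 is true
  primary category ∈ {apparel, electronics, grocery, home}: grocery is in the set → true
  ship-to country = DE: AU == DE is false
  email verified: no → false
Combine:
[1.1.1] exactly-one(true, false) = true
[1.1.2] false AND true = false
[1.1] true OR false = true
[1.2.1] true AND false = false
[1.2.2.1] false OR false = false
[1.2.2] NOT false = true
[1.2] false OR true = true
[1] true AND true = true
[2.1] false OR false OR true = true
[2.2.2] true OR false = true
[2.2] true → true = true
[2.3.2.1.1] false → true (antecedent false ⇒ implication holds) = true
[2.3.2.1] NOT true = false
[2.3.2] NOT false = true
[2.3] false AND true = false
[2] exactly-one(true, true, false) = false
[root] true AND false = false
Overall: false → rejected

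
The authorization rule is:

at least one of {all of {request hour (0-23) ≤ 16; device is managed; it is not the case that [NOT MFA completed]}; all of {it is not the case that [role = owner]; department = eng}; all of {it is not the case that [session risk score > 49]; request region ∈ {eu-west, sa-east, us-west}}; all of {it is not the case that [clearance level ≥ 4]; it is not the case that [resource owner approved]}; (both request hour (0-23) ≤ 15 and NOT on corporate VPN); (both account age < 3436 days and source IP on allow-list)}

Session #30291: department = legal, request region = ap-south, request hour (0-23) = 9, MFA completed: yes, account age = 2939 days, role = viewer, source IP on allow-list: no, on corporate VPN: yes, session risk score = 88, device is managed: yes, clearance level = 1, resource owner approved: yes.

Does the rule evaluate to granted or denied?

Atomic conditions:
  request hour (0-23) ≤ 16: 9 ≤ 16 is true
  device is managed: yes → true
  NOT MFA completed: yes → false
  role = owner: viewer == owner is false
  department = eng: legal == eng is false
  session risk score > 49: 88 > 49 is true
  request region ∈ {eu-west, sa-east, us-west}: ap-south is not in the set → false
  clearance level ≥ 4: 1 ≥ 4 is false
  resource owner approved: yes → true
  request hour (0-23) ≤ 15: 9 ≤ 15 is true
  NOT on corporate VPN: yes → false
  account age < 3436 days: 2939 < 3436 is true
  source IP on allow-list: no → false
Combine:
[1.3] NOT false = true
[1] true AND true AND true = true
[2.1] NOT false = true
[2] true AND false = false
[3.1] NOT true = false
[3] false AND false = false
[4.1] NOT false = true
[4.2] NOT true = false
[4] true AND false = false
[5] true AND false = false
[6] true AND false = false
[root] true OR false OR false OR false OR false OR false = true
Overall: true → granted

Granted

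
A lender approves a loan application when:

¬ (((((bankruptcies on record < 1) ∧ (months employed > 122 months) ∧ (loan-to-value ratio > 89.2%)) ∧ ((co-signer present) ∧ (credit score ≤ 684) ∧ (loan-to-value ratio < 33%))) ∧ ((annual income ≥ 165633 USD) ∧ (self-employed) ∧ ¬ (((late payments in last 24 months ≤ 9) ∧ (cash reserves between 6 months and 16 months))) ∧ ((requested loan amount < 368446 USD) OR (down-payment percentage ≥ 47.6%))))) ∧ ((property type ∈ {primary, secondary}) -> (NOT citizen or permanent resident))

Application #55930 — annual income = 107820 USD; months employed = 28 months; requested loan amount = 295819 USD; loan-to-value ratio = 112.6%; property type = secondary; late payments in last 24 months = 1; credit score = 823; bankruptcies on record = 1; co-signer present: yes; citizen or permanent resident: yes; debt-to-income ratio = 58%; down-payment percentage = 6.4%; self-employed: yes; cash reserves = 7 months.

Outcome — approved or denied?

Atomic conditions:
  bankruptcies on record < 1: 1 < 1 is false
  months employed > 122 months: 28 > 122 is false
  loan-to-value ratio > 89.2%: 112.6 > 89.2 is true
  co-signer present: yes → true
  credit score ≤ 684: 823 ≤ 684 is false
  loan-to-value ratio < 33%: 112.6 < 33 is false
  annual income ≥ 165633 USD: 107820 ≥ 165633 is false
  self-employed: yes → true
  late payments in last 24 months ≤ 9: 1 ≤ 9 is true
  cash reserves between 6 months and 16 months: 7 in [6, 16] is true
  requested loan amount < 368446 USD: 295819 < 368446 is true
  down-payment percentage ≥ 47.6%: 6.4 ≥ 47.6 is false
  property type ∈ {primary, secondary}: secondary is in the set → true
  NOT citizen or permanent resident: yes → false
Combine:
[1.1.1.1] false AND false AND true = false
[1.1.1.2] true AND false AND false = false
[1.1.1] false AND false = false
[1.1.2.3.1] true AND true = true
[1.1.2.3] NOT true = false
[1.1.2.4] true OR false = true
[1.1.2] false AND true AND false AND true = false
[1.1] false AND false = false
[1] NOT false = true
[2] true → false = false
[root] true AND false = false
Overall: false → denied

Denied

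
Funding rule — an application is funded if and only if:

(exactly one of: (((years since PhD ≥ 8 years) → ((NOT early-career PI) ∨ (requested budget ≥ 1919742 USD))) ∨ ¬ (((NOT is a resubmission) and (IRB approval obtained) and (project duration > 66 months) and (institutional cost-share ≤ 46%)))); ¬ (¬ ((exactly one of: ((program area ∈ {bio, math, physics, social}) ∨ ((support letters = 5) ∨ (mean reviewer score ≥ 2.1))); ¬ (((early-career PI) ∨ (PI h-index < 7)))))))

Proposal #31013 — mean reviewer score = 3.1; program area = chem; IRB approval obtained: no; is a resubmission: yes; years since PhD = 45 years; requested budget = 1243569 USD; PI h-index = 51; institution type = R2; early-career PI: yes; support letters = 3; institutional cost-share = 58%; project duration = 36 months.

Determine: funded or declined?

Atomic conditions:
  years since PhD ≥ 8 years: 45 ≥ 8 is true
  NOT early-career PI: yes → false
  requested budget ≥ 1919742 USD: 1243569 ≥ 1919742 is false
  NOT is a resubmission: yes → false
  IRB approval obtained: no → false
  project duration > 66 months: 36 > 66 is false
  institutional cost-share ≤ 46%: 58 ≤ 46 is false
  program area ∈ {bio, math, physics, social}: chem is not in the set → false
  support letters = 5: 3 == 5 is false
  mean reviewer score ≥ 2.1: 3.1 ≥ 2.1 is true
  early-career PI: yes → true
  PI h-index < 7: 51 < 7 is false
Combine:
[1.1.2] false OR false = false
[1.1] true → false = false
[1.2.1] false AND false AND false AND false = false
[1.2] NOT false = true
[1] false OR true = true
[2.1.1.1.2] false OR true = true
[2.1.1.1] false OR true = true
[2.1.1.2.1] true OR false = true
[2.1.1.2] NOT true = false
[2.1.1] exactly-one(true, false) = true
[2.1] NOT true = false
[2] NOT false = true
[root] exactly-one(true, true) = false
Overall: false → declined

Declined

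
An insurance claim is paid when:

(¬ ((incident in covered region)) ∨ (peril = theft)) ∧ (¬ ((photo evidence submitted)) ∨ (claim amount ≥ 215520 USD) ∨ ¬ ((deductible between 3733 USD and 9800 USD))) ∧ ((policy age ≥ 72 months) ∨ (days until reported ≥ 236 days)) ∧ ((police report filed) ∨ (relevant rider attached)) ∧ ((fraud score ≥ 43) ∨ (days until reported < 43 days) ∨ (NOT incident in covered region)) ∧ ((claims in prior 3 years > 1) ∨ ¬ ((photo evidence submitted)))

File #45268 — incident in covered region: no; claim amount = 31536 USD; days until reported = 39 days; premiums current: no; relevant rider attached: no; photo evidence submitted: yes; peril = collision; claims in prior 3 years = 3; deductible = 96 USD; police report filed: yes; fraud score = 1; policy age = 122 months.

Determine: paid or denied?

Atomic conditions:
  incident in covered region: no → false
  peril = theft: collision == theft is false
  photo evidence submitted: yes → true
  claim amount ≥ 215520 USD: 31536 ≥ 215520 is false
  deductible between 3733 USD and 9800 USD: 96 in [3733, 9800] is false
  policy age ≥ 72 months: 122 ≥ 72 is true
  days until reported ≥ 236 days: 39 ≥ 236 is false
  police report filed: yes → true
  relevant rider attached: no → false
  fraud score ≥ 43: 1 ≥ 43 is false
  days until reported < 43 days: 39 < 43 is true
  NOT incident in covered region: no → true
  claims in prior 3 years > 1: 3 > 1 is true
Combine:
[1.1] NOT false = true
[1] true OR false = true
[2.1] NOT true = false
[2.3] NOT false = true
[2] false OR false OR true = true
[3] true OR false = true
[4] true OR false = true
[5] false OR true OR true = true
[6.2] NOT true = false
[6] true OR false = true
[root] true AND true AND true AND true AND true AND true = true
Overall: true → paid

Paid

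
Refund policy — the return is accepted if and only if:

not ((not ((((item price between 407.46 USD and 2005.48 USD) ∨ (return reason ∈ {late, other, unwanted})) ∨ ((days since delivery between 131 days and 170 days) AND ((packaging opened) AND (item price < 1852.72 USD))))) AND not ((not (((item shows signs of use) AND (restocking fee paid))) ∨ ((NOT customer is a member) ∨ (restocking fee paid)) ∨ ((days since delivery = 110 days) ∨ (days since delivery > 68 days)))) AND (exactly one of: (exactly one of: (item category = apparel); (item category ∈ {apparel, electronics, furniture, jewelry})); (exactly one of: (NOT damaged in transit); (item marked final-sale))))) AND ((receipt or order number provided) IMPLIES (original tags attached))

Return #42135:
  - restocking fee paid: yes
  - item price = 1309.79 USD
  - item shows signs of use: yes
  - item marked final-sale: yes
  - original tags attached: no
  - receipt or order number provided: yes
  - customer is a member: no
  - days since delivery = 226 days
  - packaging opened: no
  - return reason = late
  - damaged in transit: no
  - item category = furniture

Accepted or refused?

Atomic conditions:
  item price between 407.46 USD and 2005.48 USD: 1309.79 in [407.46, 2005.48] is true
  return reason ∈ {late, other, unwanted}: late is in the set → true
  days since delivery between 131 days and 170 days: 226 in [131, 170] is false
  packaging opened: no → false
  item price < 1852.72 USD: 1309.79 < 1852.72 is true
  item shows signs of use: yes → true
  restocking fee paid: yes → true
  NOT customer is a member: no → true
  days since delivery = 110 days: 226 == 110 is false
  days since delivery > 68 days: 226 > 68 is true
  item category = apparel: furniture == apparel is false
  item category ∈ {apparel, electronics, furniture, jewelry}: furniture is in the set → true
  NOT damaged in transit: no → true
  item marked final-sale: yes → true
  receipt or order number provided: yes → true
  original tags attached: no → false
Combine:
[1.1.1.1.1] true OR true = true
[1.1.1.1.2.2] false AND true = false
[1.1.1.1.2] false AND false = false
[1.1.1.1] true OR false = true
[1.1.1] NOT true = false
[1.1.2.1.1.1] true AND true = true
[1.1.2.1.1] NOT true = false
[1.1.2.1.2] true OR true = true
[1.1.2.1.3] false OR true = true
[1.1.2.1] false OR true OR true = true
[1.1.2] NOT true = false
[1.1.3.1] exactly-one(false, true) = true
[1.1.3.2] exactly-one(true, true) = false
[1.1.3] exactly-one(true, false) = true
[1.1] false AND false AND true = false
[1] NOT false = true
[2] true → false = false
[root] true AND false = false
Overall: false → refused

Refused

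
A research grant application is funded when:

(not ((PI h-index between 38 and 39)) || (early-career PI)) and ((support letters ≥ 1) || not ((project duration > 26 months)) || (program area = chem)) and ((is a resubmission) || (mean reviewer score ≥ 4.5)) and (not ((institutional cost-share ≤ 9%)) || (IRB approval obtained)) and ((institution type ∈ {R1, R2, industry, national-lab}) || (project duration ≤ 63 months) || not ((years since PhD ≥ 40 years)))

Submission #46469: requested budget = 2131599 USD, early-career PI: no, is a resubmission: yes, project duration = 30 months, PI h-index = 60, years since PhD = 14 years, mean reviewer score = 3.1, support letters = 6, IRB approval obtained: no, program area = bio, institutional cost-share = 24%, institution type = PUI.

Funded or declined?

Atomic conditions:
  PI h-index between 38 and 39: 60 in [38, 39] is false
  early-career PI: no → false
  support letters ≥ 1: 6 ≥ 1 is true
  project duration > 26 months: 30 > 26 is true
  program area = chem: bio == chem is false
  is a resubmission: yes → true
  mean reviewer score ≥ 4.5: 3.1 ≥ 4.5 is false
  institutional cost-share ≤ 9%: 24 ≤ 9 is false
  IRB approval obtained: no → false
  institution type ∈ {R1, R2, industry, national-lab}: PUI is not in the set → false
  project duration ≤ 63 months: 30 ≤ 63 is true
  years since PhD ≥ 40 years: 14 ≥ 40 is false
Combine:
[1.1] NOT false = true
[1] true OR false = true
[2.2] NOT true = false
[2] true OR false OR false = true
[3] true OR false = true
[4.1] NOT false = true
[4] true OR false = true
[5.3] NOT false = true
[5] false OR true OR true = true
[root] true AND true AND true AND true AND true = true
Overall: true → funded

Funded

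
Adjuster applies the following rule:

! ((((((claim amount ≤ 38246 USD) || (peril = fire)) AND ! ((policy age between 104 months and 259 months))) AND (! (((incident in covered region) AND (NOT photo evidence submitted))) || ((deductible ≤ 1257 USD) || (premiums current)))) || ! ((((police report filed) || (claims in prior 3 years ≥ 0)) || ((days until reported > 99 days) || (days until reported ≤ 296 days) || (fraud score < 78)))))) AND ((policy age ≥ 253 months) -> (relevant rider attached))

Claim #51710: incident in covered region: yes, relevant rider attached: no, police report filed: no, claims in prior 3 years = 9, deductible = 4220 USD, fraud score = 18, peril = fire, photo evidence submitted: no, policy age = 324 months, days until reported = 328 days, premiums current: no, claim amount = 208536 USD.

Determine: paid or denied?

Denied

Atomic conditions:
  claim amount ≤ 38246 USD: 208536 ≤ 38246 is false
  peril = fire: fire == fire is true
  policy age between 104 months and 259 months: 324 in [104, 259] is false
  incident in covered region: yes → true
  NOT photo evidence submitted: no → true
  deductible ≤ 1257 USD: 4220 ≤ 1257 is false
  premiums current: no → false
  police report filed: no → false
  claims in prior 3 years ≥ 0: 9 ≥ 0 is true
  days until reported > 99 days: 328 > 99 is true
  days until reported ≤ 296 days: 328 ≤ 296 is false
  fraud score < 78: 18 < 78 is true
  policy age ≥ 253 months: 324 ≥ 253 is true
  relevant rider attached: no → false
Combine:
[1.1.1.1.1] false OR true = true
[1.1.1.1.2] NOT false = true
[1.1.1.1] true AND true = true
[1.1.1.2.1.1] true AND true = true
[1.1.1.2.1] NOT true = false
[1.1.1.2.2] false OR false = false
[1.1.1.2] false OR false = false
[1.1.1] true AND false = false
[1.1.2.1.1] false OR true = true
[1.1.2.1.2] true OR false OR true = true
[1.1.2.1] true OR true = true
[1.1.2] NOT true = false
[1.1] false OR false = false
[1] NOT false = true
[2] true → false = false
[root] true AND false = false
Overall: false → denied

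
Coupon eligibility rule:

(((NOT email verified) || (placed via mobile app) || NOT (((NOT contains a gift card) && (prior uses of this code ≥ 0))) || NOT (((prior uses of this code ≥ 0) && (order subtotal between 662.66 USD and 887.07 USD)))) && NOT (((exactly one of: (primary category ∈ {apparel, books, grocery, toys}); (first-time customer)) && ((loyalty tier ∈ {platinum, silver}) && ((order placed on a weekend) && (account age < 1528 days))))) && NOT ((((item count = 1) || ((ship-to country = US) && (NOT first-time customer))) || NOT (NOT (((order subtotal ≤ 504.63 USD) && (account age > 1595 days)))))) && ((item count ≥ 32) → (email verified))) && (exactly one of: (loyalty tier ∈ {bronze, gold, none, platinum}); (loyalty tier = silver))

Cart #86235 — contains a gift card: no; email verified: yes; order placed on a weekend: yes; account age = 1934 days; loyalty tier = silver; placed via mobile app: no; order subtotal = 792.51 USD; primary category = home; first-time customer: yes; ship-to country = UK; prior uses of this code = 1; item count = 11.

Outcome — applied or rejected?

Rejected

Atomic conditions:
  NOT email verified: yes → false
  placed via mobile app: no → false
  NOT contains a gift card: no → true
  prior uses of this code ≥ 0: 1 ≥ 0 is true
  order subtotal between 662.66 USD and 887.07 USD: 792.51 in [662.66, 887.07] is true
  primary category ∈ {apparel, books, grocery, toys}: home is not in the set → false
  first-time customer: yes → true
  loyalty tier ∈ {platinum, silver}: silver is in the set → true
  order placed on a weekend: yes → true
  account age < 1528 days: 1934 < 1528 is false
  item count = 1: 11 == 1 is false
  ship-to country = US: UK == US is false
  NOT first-time customer: yes → false
  order subtotal ≤ 504.63 USD: 792.51 ≤ 504.63 is false
  account age > 1595 days: 1934 > 1595 is true
  item count ≥ 32: 11 ≥ 32 is false
  email verified: yes → true
  loyalty tier ∈ {bronze, gold, none, platinum}: silver is not in the set → false
  loyalty tier = silver: silver == silver is true
Combine:
[1.1.3.1] true AND true = true
[1.1.3] NOT true = false
[1.1.4.1] true AND true = true
[1.1.4] NOT true = false
[1.1] false OR false OR false OR false = false
[1.2.1.1] exactly-one(false, true) = true
[1.2.1.2.2] true AND false = false
[1.2.1.2] true AND false = false
[1.2.1] true AND false = false
[1.2] NOT false = true
[1.3.1.1.2] false AND false = false
[1.3.1.1] false OR false = false
[1.3.1.2.1.1] false AND true = false
[1.3.1.2.1] NOT false = true
[1.3.1.2] NOT true = false
[1.3.1] false OR false = false
[1.3] NOT false = true
[1.4] false → true (antecedent false ⇒ implication holds) = true
[1] false AND true AND true AND true = false
[2] exactly-one(false, true) = true
[root] false AND true = false
Overall: false → rejected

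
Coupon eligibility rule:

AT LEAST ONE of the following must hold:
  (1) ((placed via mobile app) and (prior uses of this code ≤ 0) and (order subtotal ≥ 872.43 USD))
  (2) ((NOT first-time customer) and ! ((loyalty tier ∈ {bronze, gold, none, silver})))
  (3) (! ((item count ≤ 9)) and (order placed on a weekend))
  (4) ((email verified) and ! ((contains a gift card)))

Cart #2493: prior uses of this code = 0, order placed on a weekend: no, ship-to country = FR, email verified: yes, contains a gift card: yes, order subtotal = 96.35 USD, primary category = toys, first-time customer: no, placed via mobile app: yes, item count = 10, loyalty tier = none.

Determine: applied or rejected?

Atomic conditions:
  placed via mobile app: yes → true
  prior uses of this code ≤ 0: 0 ≤ 0 is true
  order subtotal ≥ 872.43 USD: 96.35 ≥ 872.43 is false
  NOT first-time customer: no → true
  loyalty tier ∈ {bronze, gold, none, silver}: none is in the set → true
  item count ≤ 9: 10 ≤ 9 is false
  order placed on a weekend: no → false
  email verified: yes → true
  contains a gift card: yes → true
Combine:
[1] true AND true AND false = false
[2.2] NOT true = false
[2] true AND false = false
[3.1] NOT false = true
[3] true AND false = false
[4.2] NOT true = false
[4] true AND false = false
[root] false OR false OR false OR false = false
Overall: false → rejected

Rejected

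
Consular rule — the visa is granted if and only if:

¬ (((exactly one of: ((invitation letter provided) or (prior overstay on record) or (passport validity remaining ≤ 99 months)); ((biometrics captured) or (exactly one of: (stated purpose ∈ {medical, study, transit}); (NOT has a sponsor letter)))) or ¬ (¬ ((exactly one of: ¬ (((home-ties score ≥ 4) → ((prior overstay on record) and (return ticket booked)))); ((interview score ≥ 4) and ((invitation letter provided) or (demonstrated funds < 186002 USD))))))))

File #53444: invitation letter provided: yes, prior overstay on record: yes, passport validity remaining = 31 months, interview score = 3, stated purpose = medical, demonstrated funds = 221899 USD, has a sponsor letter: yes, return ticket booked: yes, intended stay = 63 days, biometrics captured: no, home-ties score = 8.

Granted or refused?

Atomic conditions:
  invitation letter provided: yes → true
  prior overstay on record: yes → true
  passport validity remaining ≤ 99 months: 31 ≤ 99 is true
  biometrics captured: no → false
  stated purpose ∈ {medical, study, transit}: medical is in the set → true
  NOT has a sponsor letter: yes → false
  home-ties score ≥ 4: 8 ≥ 4 is true
  return ticket booked: yes → true
  interview score ≥ 4: 3 ≥ 4 is false
  demonstrated funds < 186002 USD: 221899 < 186002 is false
Combine:
[1.1.1] true OR true OR true = true
[1.1.2.2] exactly-one(true, false) = true
[1.1.2] false OR true = true
[1.1] exactly-one(true, true) = false
[1.2.1.1.1.1.2] true AND true = true
[1.2.1.1.1.1] true → true = true
[1.2.1.1.1] NOT true = false
[1.2.1.1.2.2] true OR false = true
[1.2.1.1.2] false AND true = false
[1.2.1.1] exactly-one(false, false) = false
[1.2.1] NOT false = true
[1.2] NOT true = false
[1] false OR false = false
[root] NOT false = true
Overall: true → granted

Granted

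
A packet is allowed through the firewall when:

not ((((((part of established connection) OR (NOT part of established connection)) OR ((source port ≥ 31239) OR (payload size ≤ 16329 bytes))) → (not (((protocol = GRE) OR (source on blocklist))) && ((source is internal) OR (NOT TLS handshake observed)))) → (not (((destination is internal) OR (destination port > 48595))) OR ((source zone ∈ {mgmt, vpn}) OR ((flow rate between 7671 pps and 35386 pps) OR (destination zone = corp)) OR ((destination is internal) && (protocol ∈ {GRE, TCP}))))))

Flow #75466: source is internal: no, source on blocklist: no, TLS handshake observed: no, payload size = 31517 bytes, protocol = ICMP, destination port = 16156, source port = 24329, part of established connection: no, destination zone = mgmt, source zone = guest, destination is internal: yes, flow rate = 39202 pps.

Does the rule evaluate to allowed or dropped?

Atomic conditions:
  part of established connection: no → false
  NOT part of established connection: no → true
  source port ≥ 31239: 24329 ≥ 31239 is false
  payload size ≤ 16329 bytes: 31517 ≤ 16329 is false
  protocol = GRE: ICMP == GRE is false
  source on blocklist: no → false
  source is internal: no → false
  NOT TLS handshake observed: no → true
  destination is internal: yes → true
  destination port > 48595: 16156 > 48595 is false
  source zone ∈ {mgmt, vpn}: guest is not in the set → false
  flow rate between 7671 pps and 35386 pps: 39202 in [7671, 35386] is false
  destination zone = corp: mgmt == corp is false
  protocol ∈ {GRE, TCP}: ICMP is not in the set → false
Combine:
[1.1.1.1] false OR true = true
[1.1.1.2] false OR false = false
[1.1.1] true OR false = true
[1.1.2.1.1] false OR false = false
[1.1.2.1] NOT false = true
[1.1.2.2] false OR true = true
[1.1.2] true AND true = true
[1.1] true → true = true
[1.2.1.1] true OR false = true
[1.2.1] NOT true = false
[1.2.2.2] false OR false = false
[1.2.2.3] true AND false = false
[1.2.2] false OR false OR false = false
[1.2] false OR false = false
[1] true → false = false
[root] NOT false = true
Overall: true → allowed

Allowed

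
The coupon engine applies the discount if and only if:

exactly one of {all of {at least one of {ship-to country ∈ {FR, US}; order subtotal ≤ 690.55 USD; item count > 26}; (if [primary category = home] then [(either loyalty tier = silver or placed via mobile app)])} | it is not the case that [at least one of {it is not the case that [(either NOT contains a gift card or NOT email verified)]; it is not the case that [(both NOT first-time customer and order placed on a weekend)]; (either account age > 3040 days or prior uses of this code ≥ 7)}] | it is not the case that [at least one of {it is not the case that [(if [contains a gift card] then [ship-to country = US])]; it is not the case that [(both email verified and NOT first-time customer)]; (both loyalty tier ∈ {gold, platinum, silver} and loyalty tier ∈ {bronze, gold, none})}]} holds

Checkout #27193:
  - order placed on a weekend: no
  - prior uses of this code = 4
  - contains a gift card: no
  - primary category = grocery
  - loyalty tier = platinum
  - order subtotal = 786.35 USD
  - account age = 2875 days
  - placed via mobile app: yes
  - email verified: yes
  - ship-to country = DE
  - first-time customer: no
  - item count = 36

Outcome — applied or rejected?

Rejected

Atomic conditions:
  ship-to country ∈ {FR, US}: DE is not in the set → false
  order subtotal ≤ 690.55 USD: 786.35 ≤ 690.55 is false
  item count > 26: 36 > 26 is true
  primary category = home: grocery == home is false
  loyalty tier = silver: platinum == silver is false
  placed via mobile app: yes → true
  NOT contains a gift card: no → true
  NOT email verified: yes → false
  NOT first-time customer: no → true
  order placed on a weekend: no → false
  account age > 3040 days: 2875 > 3040 is false
  prior uses of this code ≥ 7: 4 ≥ 7 is false
  contains a gift card: no → false
  ship-to country = US: DE == US is false
  email verified: yes → true
  loyalty tier ∈ {gold, platinum, silver}: platinum is in the set → true
  loyalty tier ∈ {bronze, gold, none}: platinum is not in the set → false
Combine:
[1.1] false OR false OR true = true
[1.2.2] false OR true = true
[1.2] false → true (antecedent false ⇒ implication holds) = true
[1] true AND true = true
[2.1.1.1] true OR false = true
[2.1.1] NOT true = false
[2.1.2.1] true AND false = false
[2.1.2] NOT false = true
[2.1.3] false OR false = false
[2.1] false OR true OR false = true
[2] NOT true = false
[3.1.1.1] false → false (antecedent false ⇒ implication holds) = true
[3.1.1] NOT true = false
[3.1.2.1] true AND true = true
[3.1.2] NOT true = false
[3.1.3] true AND false = false
[3.1] false OR false OR false = false
[3] NOT false = true
[root] exactly-one(true, false, true) = false
Overall: false → rejected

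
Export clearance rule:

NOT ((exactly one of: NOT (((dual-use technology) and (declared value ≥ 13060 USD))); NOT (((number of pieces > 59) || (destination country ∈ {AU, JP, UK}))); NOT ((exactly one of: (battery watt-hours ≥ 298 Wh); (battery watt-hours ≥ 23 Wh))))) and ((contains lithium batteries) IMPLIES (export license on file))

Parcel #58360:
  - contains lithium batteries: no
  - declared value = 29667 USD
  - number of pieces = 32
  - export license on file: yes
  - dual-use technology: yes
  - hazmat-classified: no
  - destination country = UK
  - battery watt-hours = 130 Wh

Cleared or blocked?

Cleared

Atomic conditions:
  dual-use technology: yes → true
  declared value ≥ 13060 USD: 29667 ≥ 13060 is true
  number of pieces > 59: 32 > 59 is false
  destination country ∈ {AU, JP, UK}: UK is in the set → true
  battery watt-hours ≥ 298 Wh: 130 ≥ 298 is false
  battery watt-hours ≥ 23 Wh: 130 ≥ 23 is true
  contains lithium batteries: no → false
  export license on file: yes → true
Combine:
[1.1.1.1] true AND true = true
[1.1.1] NOT true = false
[1.1.2.1] false OR true = true
[1.1.2] NOT true = false
[1.1.3.1] exactly-one(false, true) = true
[1.1.3] NOT true = false
[1.1] exactly-one(false, false, false) = false
[1] NOT false = true
[2] false → true (antecedent false ⇒ implication holds) = true
[root] true AND true = true
Overall: true → cleared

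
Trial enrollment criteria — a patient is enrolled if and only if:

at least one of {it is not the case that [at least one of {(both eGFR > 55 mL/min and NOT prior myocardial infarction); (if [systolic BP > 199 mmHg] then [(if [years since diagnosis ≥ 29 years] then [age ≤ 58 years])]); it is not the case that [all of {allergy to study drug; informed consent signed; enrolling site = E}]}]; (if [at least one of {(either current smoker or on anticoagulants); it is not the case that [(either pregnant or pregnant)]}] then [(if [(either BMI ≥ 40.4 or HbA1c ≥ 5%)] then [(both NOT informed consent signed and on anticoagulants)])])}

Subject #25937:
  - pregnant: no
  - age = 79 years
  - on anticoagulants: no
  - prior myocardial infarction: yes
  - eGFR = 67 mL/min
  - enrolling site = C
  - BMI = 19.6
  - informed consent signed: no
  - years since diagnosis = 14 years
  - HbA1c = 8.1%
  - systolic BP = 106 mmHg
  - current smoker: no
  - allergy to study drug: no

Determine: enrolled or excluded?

Excluded

Atomic conditions:
  eGFR > 55 mL/min: 67 > 55 is true
  NOT prior myocardial infarction: yes → false
  systolic BP > 199 mmHg: 106 > 199 is false
  years since diagnosis ≥ 29 years: 14 ≥ 29 is false
  age ≤ 58 years: 79 ≤ 58 is false
  allergy to study drug: no → false
  informed consent signed: no → false
  enrolling site = E: C == E is false
  current smoker: no → false
  on anticoagulants: no → false
  pregnant: no → false
  BMI ≥ 40.4: 19.6 ≥ 40.4 is false
  HbA1c ≥ 5%: 8.1 ≥ 5 is true
  NOT informed consent signed: no → true
Combine:
[1.1.1] true AND false = false
[1.1.2.2] false → false (antecedent false ⇒ implication holds) = true
[1.1.2] false → true (antecedent false ⇒ implication holds) = true
[1.1.3.1] false AND false AND false = false
[1.1.3] NOT false = true
[1.1] false OR true OR true = true
[1] NOT true = false
[2.1.1] false OR false = false
[2.1.2.1] false OR false = false
[2.1.2] NOT false = true
[2.1] false OR true = true
[2.2.1] false OR true = true
[2.2.2] true AND false = false
[2.2] true → false = false
[2] true → false = false
[root] false OR false = false
Overall: false → excluded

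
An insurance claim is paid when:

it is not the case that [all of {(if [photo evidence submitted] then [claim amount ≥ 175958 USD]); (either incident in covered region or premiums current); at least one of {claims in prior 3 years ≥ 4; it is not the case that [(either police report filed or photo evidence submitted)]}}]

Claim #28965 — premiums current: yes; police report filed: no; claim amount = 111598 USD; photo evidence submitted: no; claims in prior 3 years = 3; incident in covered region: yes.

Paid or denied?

Denied

Atomic conditions:
  photo evidence submitted: no → false
  claim amount ≥ 175958 USD: 111598 ≥ 175958 is false
  incident in covered region: yes → true
  premiums current: yes → true
  claims in prior 3 years ≥ 4: 3 ≥ 4 is false
  police report filed: no → false
Combine:
[1.1] false → false (antecedent false ⇒ implication holds) = true
[1.2] true OR true = true
[1.3.2.1] false OR false = false
[1.3.2] NOT false = true
[1.3] false OR true = true
[1] true AND true AND true = true
[root] NOT true = false
Overall: false → denied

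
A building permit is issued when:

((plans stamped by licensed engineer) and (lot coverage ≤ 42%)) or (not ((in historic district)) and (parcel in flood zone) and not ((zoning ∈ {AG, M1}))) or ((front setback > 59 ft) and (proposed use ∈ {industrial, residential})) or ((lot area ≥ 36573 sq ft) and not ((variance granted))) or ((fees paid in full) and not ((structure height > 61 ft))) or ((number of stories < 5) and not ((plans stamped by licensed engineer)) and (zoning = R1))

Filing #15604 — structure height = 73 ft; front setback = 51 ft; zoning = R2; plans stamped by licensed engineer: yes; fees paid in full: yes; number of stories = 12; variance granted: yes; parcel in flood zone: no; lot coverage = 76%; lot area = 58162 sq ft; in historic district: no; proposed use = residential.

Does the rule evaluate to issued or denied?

Denied

Atomic conditions:
  plans stamped by licensed engineer: yes → true
  lot coverage ≤ 42%: 76 ≤ 42 is false
  in historic district: no → false
  parcel in flood zone: no → false
  zoning ∈ {AG, M1}: R2 is not in the set → false
  front setback > 59 ft: 51 > 59 is false
  proposed use ∈ {industrial, residential}: residential is in the set → true
  lot area ≥ 36573 sq ft: 58162 ≥ 36573 is true
  variance granted: yes → true
  fees paid in full: yes → true
  structure height > 61 ft: 73 > 61 is true
  number of stories < 5: 12 < 5 is false
  zoning = R1: R2 == R1 is false
Combine:
[1] true AND false = false
[2.1] NOT false = true
[2.3] NOT false = true
[2] true AND false AND true = false
[3] false AND true = false
[4.2] NOT true = false
[4] true AND false = false
[5.2] NOT true = false
[5] true AND false = false
[6.2] NOT true = false
[6] false AND false AND false = false
[root] false OR false OR false OR false OR false OR false = false
Overall: false → denied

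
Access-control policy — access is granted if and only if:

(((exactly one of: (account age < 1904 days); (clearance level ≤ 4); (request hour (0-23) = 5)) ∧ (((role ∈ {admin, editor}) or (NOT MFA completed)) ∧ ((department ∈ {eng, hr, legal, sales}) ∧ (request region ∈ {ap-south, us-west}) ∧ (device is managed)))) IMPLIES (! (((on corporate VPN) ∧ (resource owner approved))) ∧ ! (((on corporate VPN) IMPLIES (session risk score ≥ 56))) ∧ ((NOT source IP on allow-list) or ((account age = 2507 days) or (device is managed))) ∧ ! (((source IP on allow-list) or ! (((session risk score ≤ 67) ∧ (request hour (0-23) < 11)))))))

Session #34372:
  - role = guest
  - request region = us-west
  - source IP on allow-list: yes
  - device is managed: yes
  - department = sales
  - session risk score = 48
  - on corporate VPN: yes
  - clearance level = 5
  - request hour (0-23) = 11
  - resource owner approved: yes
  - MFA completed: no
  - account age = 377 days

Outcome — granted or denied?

Atomic conditions:
  account age < 1904 days: 377 < 1904 is true
  clearance level ≤ 4: 5 ≤ 4 is false
  request hour (0-23) = 5: 11 == 5 is false
  role ∈ {admin, editor}: guest is not in the set → false
  NOT MFA completed: no → true
  department ∈ {eng, hr, legal, sales}: sales is in the set → true
  request region ∈ {ap-south, us-west}: us-west is in the set → true
  device is managed: yes → true
  on corporate VPN: yes → true
  resource owner approved: yes → true
  session risk score ≥ 56: 48 ≥ 56 is false
  NOT source IP on allow-list: yes → false
  account age = 2507 days: 377 == 2507 is false
  source IP on allow-list: yes → true
  session risk score ≤ 67: 48 ≤ 67 is true
  request hour (0-23) < 11: 11 < 11 is false
Combine:
[1.1] exactly-one(true, false, false) = true
[1.2.1] false OR true = true
[1.2.2] true AND true AND true = true
[1.2] true AND true = true
[1] true AND true = true
[2.1.1] true AND true = true
[2.1] NOT true = false
[2.2.1] true → false = false
[2.2] NOT false = true
[2.3.2] false OR true = true
[2.3] false OR true = true
[2.4.1.2.1] true AND false = false
[2.4.1.2] NOT false = true
[2.4.1] true OR true = true
[2.4] NOT true = false
[2] false AND true AND true AND false = false
[root] true → false = false
Overall: false → denied

Denied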